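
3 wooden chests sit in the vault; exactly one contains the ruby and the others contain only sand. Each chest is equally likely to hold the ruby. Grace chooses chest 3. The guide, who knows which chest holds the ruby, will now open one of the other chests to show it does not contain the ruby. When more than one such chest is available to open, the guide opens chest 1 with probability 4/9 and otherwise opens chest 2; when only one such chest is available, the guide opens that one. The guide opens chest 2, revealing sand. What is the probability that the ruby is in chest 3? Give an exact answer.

5/14

Apply Bayes' rule, conditioning on where the ruby actually is.
If it is in chest 1 (prior 1/3): only chest 2 is available, probability 1; weight (1/3)·1 = 1/3.
If it is in chest 2 (prior 1/3): the guide opened chest 2, so this case is ruled out; weight (1/3)·0 = 0.
If it is in chest 3 (prior 1/3): chest 1 is available but not opened, probability 5/9; weight (1/3)·(5/9) = 5/27.
The weights sum to 14/27.
So P(the ruby in chest 3 | the guide opened chest 2) = (5/27) / (14/27) = 5/14.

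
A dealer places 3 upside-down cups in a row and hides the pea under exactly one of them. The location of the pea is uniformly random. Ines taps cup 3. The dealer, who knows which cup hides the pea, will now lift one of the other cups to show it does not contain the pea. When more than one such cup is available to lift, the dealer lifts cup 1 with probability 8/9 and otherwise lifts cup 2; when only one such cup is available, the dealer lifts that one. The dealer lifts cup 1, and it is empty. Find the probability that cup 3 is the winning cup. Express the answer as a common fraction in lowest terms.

Condition on the true location of the pea.
If it is under cup 1 (prior 1/3): the dealer opened cup 1, so this case is ruled out; weight (1/3)·0 = 0.
If it is under cup 2 (prior 1/3): only cup 1 is available, probability 1; weight (1/3)·1 = 1/3.
If it is under cup 3 (prior 1/3): cup 1 is available, opened with probability 8/9; weight (1/3)·(8/9) = 8/27.
The weights sum to 17/27.
So P(the pea under cup 3 | the dealer opened cup 1) = (8/27) / (17/27) = 8/17.

8/17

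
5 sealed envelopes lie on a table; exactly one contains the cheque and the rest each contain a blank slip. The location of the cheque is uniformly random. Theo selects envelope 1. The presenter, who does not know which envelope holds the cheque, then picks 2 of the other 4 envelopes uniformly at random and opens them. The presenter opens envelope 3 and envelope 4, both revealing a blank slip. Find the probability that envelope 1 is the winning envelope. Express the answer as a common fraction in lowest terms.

1/3

Because the presenter chose which envelopes to open without knowing where the cheque is, the choice is independent of the prize location. Learning that none of the 2 opened envelopes holds the cheque simply rules out those 2 locations and leaves the remaining 3 envelopes still equally likely by symmetry.
So P(the cheque in envelope 1) = 1/3.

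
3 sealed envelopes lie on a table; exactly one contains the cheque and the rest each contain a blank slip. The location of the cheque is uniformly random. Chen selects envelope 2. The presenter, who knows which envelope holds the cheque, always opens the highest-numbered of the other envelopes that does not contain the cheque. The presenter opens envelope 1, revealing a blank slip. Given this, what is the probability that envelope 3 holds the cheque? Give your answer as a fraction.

Consider each possible location of the cheque in turn.
If it is in envelope 1 (prior 1/3): the presenter opened envelope 1, so this case is ruled out; weight (1/3)·0 = 0.
If it is in envelope 2 (prior 1/3): the presenter would have opened envelope 3 instead, probability 0; weight (1/3)·0 = 0.
If it is in envelope 3 (prior 1/3): envelope 1 is the highest-numbered option available, probability 1; weight (1/3)·1 = 1/3.
The weights sum to 1/3.
So P(the cheque in envelope 3 | the presenter opened envelope 1) = (1/3) / (1/3) = 1.

1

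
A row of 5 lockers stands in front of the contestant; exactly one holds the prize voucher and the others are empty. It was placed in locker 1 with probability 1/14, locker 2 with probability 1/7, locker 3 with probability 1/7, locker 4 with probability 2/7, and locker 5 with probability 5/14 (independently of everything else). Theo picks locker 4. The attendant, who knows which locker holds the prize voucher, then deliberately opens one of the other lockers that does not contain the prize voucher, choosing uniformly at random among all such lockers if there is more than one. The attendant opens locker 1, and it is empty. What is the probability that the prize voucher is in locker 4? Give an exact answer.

Consider each possible location of the prize voucher in turn.
If it is in locker 1 (prior 1/14): the attendant opened locker 1, so this case is ruled out; weight (1/14)·0 = 0.
If it is in either of lockers 2 and 3 (prior 1/7 each): the attendant has 3 equally likely choices, so probability 1/3; weight (1/7)·(1/3) = 1/21 each.
If it is in locker 4 (prior 2/7): the attendant has 4 equally likely choices, so probability 1/4; weight (2/7)·(1/4) = 1/14.
If it is in locker 5 (prior 5/14): the attendant has 3 equally likely choices, so probability 1/3; weight (5/14)·(1/3) = 5/42.
The weights sum to 2/7.
So P(the prize voucher in locker 4 | the attendant opened locker 1) = (1/14) / (2/7) = 1/4.

1/4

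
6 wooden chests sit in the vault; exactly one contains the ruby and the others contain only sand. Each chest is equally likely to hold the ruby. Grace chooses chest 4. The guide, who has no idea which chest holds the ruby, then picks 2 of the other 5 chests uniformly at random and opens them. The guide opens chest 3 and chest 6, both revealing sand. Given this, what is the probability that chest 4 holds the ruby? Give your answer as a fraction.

Condition on the true location of the ruby.
If it is in any of chests 1, 2, 4, and 5 (prior 1/6 each): the guide picks exactly this set with probability 1/10 regardless, and none is the prize; weight (1/6)·(1/10) = 1/60 each.
If it is in either of chests 3 and 6 (prior 1/6 each): that chest was opened and seen not to hold the prize — ruled out; weight (1/6)·0 = 0 each.
The weights sum to 1/15.
So P(the ruby in chest 4 | the guide opened chest 3 and chest 6) = (1/60) / (1/15) = 1/4.

1/4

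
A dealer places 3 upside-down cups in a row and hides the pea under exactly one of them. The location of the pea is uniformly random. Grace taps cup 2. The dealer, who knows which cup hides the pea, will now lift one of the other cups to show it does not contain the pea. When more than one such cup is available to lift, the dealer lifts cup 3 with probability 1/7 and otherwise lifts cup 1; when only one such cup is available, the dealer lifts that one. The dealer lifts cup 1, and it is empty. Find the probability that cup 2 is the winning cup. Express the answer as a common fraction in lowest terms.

Apply Bayes' rule, conditioning on where the pea actually is.
If it is under cup 1 (prior 1/3): the dealer opened cup 1, so this case is ruled out; weight (1/3)·0 = 0.
If it is under cup 2 (prior 1/3): cup 3 is available but not opened, probability 6/7; weight (1/3)·(6/7) = 2/7.
If it is under cup 3 (prior 1/3): only cup 1 is available, probability 1; weight (1/3)·1 = 1/3.
The weights sum to 13/21.
So P(the pea under cup 2 | the dealer opened cup 1) = (2/7) / (13/21) = 6/13.

6/13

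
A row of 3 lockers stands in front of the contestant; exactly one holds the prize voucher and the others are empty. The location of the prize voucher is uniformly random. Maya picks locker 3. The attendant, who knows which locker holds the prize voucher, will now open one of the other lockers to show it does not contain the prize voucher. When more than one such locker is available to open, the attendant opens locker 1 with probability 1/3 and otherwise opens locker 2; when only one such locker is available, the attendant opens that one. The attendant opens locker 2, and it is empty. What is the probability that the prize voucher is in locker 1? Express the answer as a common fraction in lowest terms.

Consider each possible location of the prize voucher in turn.
If it is in locker 1 (prior 1/3): only locker 2 is available, probability 1; weight (1/3)·1 = 1/3.
If it is in locker 2 (prior 1/3): the attendant opened locker 2, so this case is ruled out; weight (1/3)·0 = 0.
If it is in locker 3 (prior 1/3): locker 1 is available but not opened, probability 2/3; weight (1/3)·(2/3) = 2/9.
The weights sum to 5/9.
So P(the prize voucher in locker 1 | the attendant opened locker 2) = (1/3) / (5/9) = 3/5.

3/5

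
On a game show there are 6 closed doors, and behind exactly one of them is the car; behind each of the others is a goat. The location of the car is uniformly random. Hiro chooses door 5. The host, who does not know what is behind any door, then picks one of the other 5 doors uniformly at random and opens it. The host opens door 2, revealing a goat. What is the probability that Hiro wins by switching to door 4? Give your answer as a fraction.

Apply Bayes' rule, conditioning on where the car actually is.
If it is behind any of doors 1, 3, 4, 5, and 6 (prior 1/6 each): the host picks door 2 with probability 1/5 regardless, and it is not the prize; weight (1/6)·(1/5) = 1/30 each.
If it is behind door 2 (prior 1/6): the host opened door 2, so this case is ruled out; weight (1/6)·0 = 0.
The weights sum to 1/6.
So P(the car behind door 4 | the host opened door 2) = (1/30) / (1/6) = 1/5.

1/5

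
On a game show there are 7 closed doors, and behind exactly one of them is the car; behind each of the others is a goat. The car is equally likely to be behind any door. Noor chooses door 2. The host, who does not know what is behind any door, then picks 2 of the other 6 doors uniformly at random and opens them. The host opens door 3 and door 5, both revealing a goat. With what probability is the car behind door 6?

Condition on the true location of the car.
If it is behind any of doors 1, 2, 4, 6, and 7 (prior 1/7 each): the host picks exactly this set with probability 1/15 regardless, and none is the prize; weight (1/7)·(1/15) = 1/105 each.
If it is behind either of doors 3 and 5 (prior 1/7 each): that door was opened and seen not to hold the prize — ruled out; weight (1/7)·0 = 0 each.
The weights sum to 1/21.
So P(the car behind door 6 | the host opened door 3 and door 5) = (1/105) / (1/21) = 1/5.

1/5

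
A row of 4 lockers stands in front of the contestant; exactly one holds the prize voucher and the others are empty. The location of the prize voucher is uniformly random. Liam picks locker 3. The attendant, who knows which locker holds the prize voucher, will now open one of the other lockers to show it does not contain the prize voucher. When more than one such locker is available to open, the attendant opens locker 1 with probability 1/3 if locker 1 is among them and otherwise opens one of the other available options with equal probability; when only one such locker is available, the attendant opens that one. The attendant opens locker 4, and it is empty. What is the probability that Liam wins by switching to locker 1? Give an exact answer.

Apply Bayes' rule, conditioning on where the prize voucher actually is.
If it is in locker 1 (prior 1/4): locker 1 holds the prize so is unavailable; the attendant chooses uniformly among the 2 others, probability 1/2; weight (1/4)·(1/2) = 1/8.
If it is in locker 2 (prior 1/4): locker 1 is available but not opened, probability 2/3; weight (1/4)·(2/3) = 1/6.
If it is in locker 3 (prior 1/4): locker 1 is available but not opened; locker 4 gets probability (1 − 1/3)/2 = 1/3; weight (1/4)·(1/3) = 1/12.
If it is in locker 4 (prior 1/4): the attendant opened locker 4, so this case is ruled out; weight (1/4)·0 = 0.
The weights sum to 3/8.
So P(the prize voucher in locker 1 | the attendant opened locker 4) = (1/8) / (3/8) = 1/3.

1/3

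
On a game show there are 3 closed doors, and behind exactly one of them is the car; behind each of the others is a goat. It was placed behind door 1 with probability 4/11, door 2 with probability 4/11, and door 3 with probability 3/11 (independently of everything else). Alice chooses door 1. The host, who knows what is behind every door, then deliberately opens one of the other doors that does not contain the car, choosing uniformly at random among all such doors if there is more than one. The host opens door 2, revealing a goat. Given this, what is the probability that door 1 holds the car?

Consider each possible location of the car in turn.
If it is behind door 1 (prior 4/11): the host has 2 equally likely choices, so probability 1/2; weight (4/11)·(1/2) = 2/11.
If it is behind door 2 (prior 4/11): the host opened door 2, so this case is ruled out; weight (4/11)·0 = 0.
If it is behind door 3 (prior 3/11): the host has no choice, probability 1; weight (3/11)·1 = 3/11.
The weights sum to 5/11.
So P(the car behind door 1 | the host opened door 2) = (2/11) / (5/11) = 2/5.

2/5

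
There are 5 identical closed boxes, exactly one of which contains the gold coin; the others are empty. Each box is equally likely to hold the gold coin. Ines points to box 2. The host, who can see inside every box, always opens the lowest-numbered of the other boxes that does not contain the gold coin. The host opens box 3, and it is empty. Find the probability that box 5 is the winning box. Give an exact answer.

Condition on the true location of the gold coin.
If it is in box 1 (prior 1/5): box 3 is the lowest-numbered option available, probability 1; weight (1/5)·1 = 1/5.
If it is in any of boxes 2, 4, and 5 (prior 1/5 each): the host would have opened box 1 instead, probability 0; weight (1/5)·0 = 0 each.
If it is in box 3 (prior 1/5): the host opened box 3, so this case is ruled out; weight (1/5)·0 = 0.
The weights sum to 1/5.
So P(the gold coin in box 5 | the host opened box 3) = 0 / (1/5) = 0.

0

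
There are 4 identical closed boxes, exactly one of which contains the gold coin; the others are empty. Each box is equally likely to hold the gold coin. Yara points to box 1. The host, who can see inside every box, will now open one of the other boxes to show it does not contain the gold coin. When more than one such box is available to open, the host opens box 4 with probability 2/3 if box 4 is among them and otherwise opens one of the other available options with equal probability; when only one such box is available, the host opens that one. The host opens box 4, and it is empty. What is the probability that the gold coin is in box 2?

1/3

Condition on the true location of the gold coin.
If it is in any of boxes 1, 2, and 3 (prior 1/4 each): box 4 is available, opened with probability 2/3; weight (1/4)·(2/3) = 1/6 each.
If it is in box 4 (prior 1/4): the host opened box 4, so this case is ruled out; weight (1/4)·0 = 0.
The weights sum to 1/2.
So P(the gold coin in box 2 | the host opened box 4) = (1/6) / (1/2) = 1/3.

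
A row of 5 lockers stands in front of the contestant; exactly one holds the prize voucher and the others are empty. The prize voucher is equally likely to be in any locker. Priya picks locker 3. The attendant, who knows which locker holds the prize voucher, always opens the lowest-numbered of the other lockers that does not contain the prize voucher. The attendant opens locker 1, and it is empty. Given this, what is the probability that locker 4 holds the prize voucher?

1/4

Consider each possible location of the prize voucher in turn.
If it is in locker 1 (prior 1/5): the attendant opened locker 1, so this case is ruled out; weight (1/5)·0 = 0.
If it is in any of lockers 2, 3, 4, and 5 (prior 1/5 each): locker 1 is the lowest-numbered option available, probability 1; weight (1/5)·1 = 1/5 each.
The weights sum to 4/5.
So P(the prize voucher in locker 4 | the attendant opened locker 1) = (1/5) / (4/5) = 1/4.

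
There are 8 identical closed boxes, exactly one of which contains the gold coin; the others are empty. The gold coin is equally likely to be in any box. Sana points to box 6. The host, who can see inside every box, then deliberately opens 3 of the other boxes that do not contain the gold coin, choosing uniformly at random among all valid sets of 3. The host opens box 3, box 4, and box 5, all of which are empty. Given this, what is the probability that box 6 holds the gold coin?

1/8

Condition on the true location of the gold coin.
If it is in any of boxes 1, 2, 7, and 8 (prior 1/8 each): the host has 20 equally likely choices, so probability 1/20; weight (1/8)·(1/20) = 1/160 each.
If it is in any of boxes 3, 4, and 5 (prior 1/8 each): that box was opened and seen not to hold the prize — ruled out; weight (1/8)·0 = 0 each.
If it is in box 6 (prior 1/8): the host has 35 equally likely choices, so probability 1/35; weight (1/8)·(1/35) = 1/280.
The weights sum to 1/35.
So P(the gold coin in box 6 | the host opened box 3, box 4, and box 5) = (1/280) / (1/35) = 1/8.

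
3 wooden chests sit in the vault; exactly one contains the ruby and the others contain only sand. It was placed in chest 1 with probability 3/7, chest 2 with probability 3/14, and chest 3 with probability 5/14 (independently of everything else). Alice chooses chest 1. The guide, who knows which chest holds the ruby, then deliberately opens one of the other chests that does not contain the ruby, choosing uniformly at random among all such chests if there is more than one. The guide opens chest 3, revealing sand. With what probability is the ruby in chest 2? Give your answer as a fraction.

Consider each possible location of the ruby in turn.
If it is in chest 1 (prior 3/7): the guide has 2 equally likely choices, so probability 1/2; weight (3/7)·(1/2) = 3/14.
If it is in chest 2 (prior 3/14): the guide has no choice, probability 1; weight (3/14)·1 = 3/14.
If it is in chest 3 (prior 5/14): the guide opened chest 3, so this case is ruled out; weight (5/14)·0 = 0.
The weights sum to 3/7.
So P(the ruby in chest 2 | the guide opened chest 3) = (3/14) / (3/7) = 1/2.

1/2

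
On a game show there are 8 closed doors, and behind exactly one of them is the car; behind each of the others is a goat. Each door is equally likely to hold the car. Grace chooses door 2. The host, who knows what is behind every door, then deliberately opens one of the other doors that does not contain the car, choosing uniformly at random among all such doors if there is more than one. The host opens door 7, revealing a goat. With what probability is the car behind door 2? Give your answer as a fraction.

Condition on the true location of the car.
If it is behind any of doors 1, 3, 4, 5, 6, and 8 (prior 1/8 each): the host has 6 equally likely choices, so probability 1/6; weight (1/8)·(1/6) = 1/48 each.
If it is behind door 2 (prior 1/8): the host has 7 equally likely choices, so probability 1/7; weight (1/8)·(1/7) = 1/56.
If it is behind door 7 (prior 1/8): the host opened door 7, so this case is ruled out; weight (1/8)·0 = 0.
The weights sum to 1/7.
So P(the car behind door 2 | the host opened door 7) = (1/56) / (1/7) = 1/8.

1/8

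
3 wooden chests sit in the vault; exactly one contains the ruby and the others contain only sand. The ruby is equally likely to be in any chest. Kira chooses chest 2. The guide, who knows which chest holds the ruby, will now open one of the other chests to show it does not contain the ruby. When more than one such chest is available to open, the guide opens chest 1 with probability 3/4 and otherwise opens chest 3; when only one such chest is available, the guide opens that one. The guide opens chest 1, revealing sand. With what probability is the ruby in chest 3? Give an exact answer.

Consider each possible location of the ruby in turn.
If it is in chest 1 (prior 1/3): the guide opened chest 1, so this case is ruled out; weight (1/3)·0 = 0.
If it is in chest 2 (prior 1/3): chest 1 is available, opened with probability 3/4; weight (1/3)·(3/4) = 1/4.
If it is in chest 3 (prior 1/3): only chest 1 is available, probability 1; weight (1/3)·1 = 1/3.
The weights sum to 7/12.
So P(the ruby in chest 3 | the guide opened chest 1) = (1/3) / (7/12) = 4/7.

4/7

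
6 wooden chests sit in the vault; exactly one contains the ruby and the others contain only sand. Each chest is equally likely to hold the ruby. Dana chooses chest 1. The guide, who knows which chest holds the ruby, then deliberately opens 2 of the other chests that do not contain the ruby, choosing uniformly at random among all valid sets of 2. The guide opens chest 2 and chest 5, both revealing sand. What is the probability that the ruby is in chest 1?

Consider each possible location of the ruby in turn.
If it is in chest 1 (prior 1/6): the guide has 10 equally likely choices, so probability 1/10; weight (1/6)·(1/10) = 1/60.
If it is in either of chests 2 and 5 (prior 1/6 each): that chest was opened and seen not to hold the prize — ruled out; weight (1/6)·0 = 0 each.
If it is in any of chests 3, 4, and 6 (prior 1/6 each): the guide has 6 equally likely choices, so probability 1/6; weight (1/6)·(1/6) = 1/36 each.
The weights sum to 1/10.
So P(the ruby in chest 1 | the guide opened chest 2 and chest 5) = (1/60) / (1/10) = 1/6.

1/6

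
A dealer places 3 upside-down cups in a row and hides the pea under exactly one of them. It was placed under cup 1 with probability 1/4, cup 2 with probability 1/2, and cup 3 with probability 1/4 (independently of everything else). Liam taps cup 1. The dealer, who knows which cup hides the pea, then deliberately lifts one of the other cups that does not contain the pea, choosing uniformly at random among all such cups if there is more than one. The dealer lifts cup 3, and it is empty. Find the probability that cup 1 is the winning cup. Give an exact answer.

1/5

Condition on the true location of the pea.
If it is under cup 1 (prior 1/4): the dealer has 2 equally likely choices, so probability 1/2; weight (1/4)·(1/2) = 1/8.
If it is under cup 2 (prior 1/2): the dealer has no choice, probability 1; weight (1/2)·1 = 1/2.
If it is under cup 3 (prior 1/4): the dealer opened cup 3, so this case is ruled out; weight (1/4)·0 = 0.
The weights sum to 5/8.
So P(the pea under cup 1 | the dealer opened cup 3) = (1/8) / (5/8) = 1/5.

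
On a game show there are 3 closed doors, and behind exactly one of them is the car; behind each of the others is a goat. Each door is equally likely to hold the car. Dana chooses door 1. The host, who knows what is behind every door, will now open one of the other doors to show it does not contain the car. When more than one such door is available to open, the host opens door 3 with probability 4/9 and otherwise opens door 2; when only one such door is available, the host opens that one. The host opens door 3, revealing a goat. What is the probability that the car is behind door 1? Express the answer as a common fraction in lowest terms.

4/13

Consider each possible location of the car in turn.
If it is behind door 1 (prior 1/3): door 3 is available, opened with probability 4/9; weight (1/3)·(4/9) = 4/27.
If it is behind door 2 (prior 1/3): only door 3 is available, probability 1; weight (1/3)·1 = 1/3.
If it is behind door 3 (prior 1/3): the host opened door 3, so this case is ruled out; weight (1/3)·0 = 0.
The weights sum to 13/27.
So P(the car behind door 1 | the host opened door 3) = (4/27) / (13/27) = 4/13.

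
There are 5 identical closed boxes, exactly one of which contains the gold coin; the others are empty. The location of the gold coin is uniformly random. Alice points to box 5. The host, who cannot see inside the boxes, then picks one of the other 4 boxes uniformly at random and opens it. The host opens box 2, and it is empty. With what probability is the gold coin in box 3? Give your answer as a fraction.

Condition on the true location of the gold coin.
If it is in any of boxes 1, 3, 4, and 5 (prior 1/5 each): the host picks box 2 with probability 1/4 regardless, and it is not the prize; weight (1/5)·(1/4) = 1/20 each.
If it is in box 2 (prior 1/5): the host opened box 2, so this case is ruled out; weight (1/5)·0 = 0.
The weights sum to 1/5.
So P(the gold coin in box 3 | the host opened box 2) = (1/20) / (1/5) = 1/4.

1/4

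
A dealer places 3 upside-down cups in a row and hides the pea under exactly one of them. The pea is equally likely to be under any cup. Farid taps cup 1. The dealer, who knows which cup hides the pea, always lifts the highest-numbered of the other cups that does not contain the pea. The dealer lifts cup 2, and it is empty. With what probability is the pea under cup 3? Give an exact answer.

1

Apply Bayes' rule, conditioning on where the pea actually is.
If it is under cup 1 (prior 1/3): the dealer would have opened cup 3 instead, probability 0; weight (1/3)·0 = 0.
If it is under cup 2 (prior 1/3): the dealer opened cup 2, so this case is ruled out; weight (1/3)·0 = 0.
If it is under cup 3 (prior 1/3): cup 2 is the highest-numbered option available, probability 1; weight (1/3)·1 = 1/3.
The weights sum to 1/3.
So P(the pea under cup 3 | the dealer opened cup 2) = (1/3) / (1/3) = 1.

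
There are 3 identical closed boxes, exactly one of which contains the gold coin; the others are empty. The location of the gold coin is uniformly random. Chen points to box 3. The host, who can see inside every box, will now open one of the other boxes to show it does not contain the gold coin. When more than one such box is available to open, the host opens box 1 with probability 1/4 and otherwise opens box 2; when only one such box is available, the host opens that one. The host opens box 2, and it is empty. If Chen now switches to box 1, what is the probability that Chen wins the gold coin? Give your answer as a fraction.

Consider each possible location of the gold coin in turn.
If it is in box 1 (prior 1/3): only box 2 is available, probability 1; weight (1/3)·1 = 1/3.
If it is in box 2 (prior 1/3): the host opened box 2, so this case is ruled out; weight (1/3)·0 = 0.
If it is in box 3 (prior 1/3): box 1 is available but not opened, probability 3/4; weight (1/3)·(3/4) = 1/4.
The weights sum to 7/12.
So P(the gold coin in box 1 | the host opened box 2) = (1/3) / (7/12) = 4/7.

4/7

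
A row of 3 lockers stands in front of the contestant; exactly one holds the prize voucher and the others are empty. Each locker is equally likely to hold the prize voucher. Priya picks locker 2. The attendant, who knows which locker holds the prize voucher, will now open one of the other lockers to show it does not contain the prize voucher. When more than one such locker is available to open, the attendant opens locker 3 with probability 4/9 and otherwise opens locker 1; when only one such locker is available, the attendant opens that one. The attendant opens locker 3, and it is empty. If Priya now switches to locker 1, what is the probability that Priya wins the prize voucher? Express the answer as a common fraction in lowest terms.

Apply Bayes' rule, conditioning on where the prize voucher actually is.
If it is in locker 1 (prior 1/3): only locker 3 is available, probability 1; weight (1/3)·1 = 1/3.
If it is in locker 2 (prior 1/3): locker 3 is available, opened with probability 4/9; weight (1/3)·(4/9) = 4/27.
If it is in locker 3 (prior 1/3): the attendant opened locker 3, so this case is ruled out; weight (1/3)·0 = 0.
The weights sum to 13/27.
So P(the prize voucher in locker 1 | the attendant opened locker 3) = (1/3) / (13/27) = 9/13.

9/13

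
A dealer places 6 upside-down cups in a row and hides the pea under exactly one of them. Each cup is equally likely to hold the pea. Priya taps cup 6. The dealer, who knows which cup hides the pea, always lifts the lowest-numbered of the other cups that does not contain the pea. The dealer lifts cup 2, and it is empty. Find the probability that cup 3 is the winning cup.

0

Consider each possible location of the pea in turn.
If it is under cup 1 (prior 1/6): cup 2 is the lowest-numbered option available, probability 1; weight (1/6)·1 = 1/6.
If it is under cup 2 (prior 1/6): the dealer opened cup 2, so this case is ruled out; weight (1/6)·0 = 0.
If it is under any of cups 3, 4, 5, and 6 (prior 1/6 each): the dealer would have opened cup 1 instead, probability 0; weight (1/6)·0 = 0 each.
The weights sum to 1/6.
So P(the pea under cup 3 | the dealer opened cup 2) = 0 / (1/6) = 0.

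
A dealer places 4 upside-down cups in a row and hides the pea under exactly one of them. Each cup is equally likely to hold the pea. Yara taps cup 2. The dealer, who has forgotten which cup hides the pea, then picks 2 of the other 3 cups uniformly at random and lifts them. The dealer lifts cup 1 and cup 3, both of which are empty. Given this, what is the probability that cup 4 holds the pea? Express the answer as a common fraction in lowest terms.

1/2

Consider each possible location of the pea in turn.
If it is under either of cups 1 and 3 (prior 1/4 each): that cup was opened and seen not to hold the prize — ruled out; weight (1/4)·0 = 0 each.
If it is under either of cups 2 and 4 (prior 1/4 each): the dealer picks exactly this set with probability 1/3 regardless, and none is the prize; weight (1/4)·(1/3) = 1/12 each.
The weights sum to 1/6.
So P(the pea under cup 4 | the dealer opened cup 1 and cup 3) = (1/12) / (1/6) = 1/2.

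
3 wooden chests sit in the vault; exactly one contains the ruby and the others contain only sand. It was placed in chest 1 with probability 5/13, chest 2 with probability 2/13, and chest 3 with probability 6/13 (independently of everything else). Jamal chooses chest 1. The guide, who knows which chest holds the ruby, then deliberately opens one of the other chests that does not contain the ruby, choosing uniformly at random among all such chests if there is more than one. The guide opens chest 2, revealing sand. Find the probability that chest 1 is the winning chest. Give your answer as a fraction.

5/17

Condition on the true location of the ruby.
If it is in chest 1 (prior 5/13): the guide has 2 equally likely choices, so probability 1/2; weight (5/13)·(1/2) = 5/26.
If it is in chest 2 (prior 2/13): the guide opened chest 2, so this case is ruled out; weight (2/13)·0 = 0.
If it is in chest 3 (prior 6/13): the guide has no choice, probability 1; weight (6/13)·1 = 6/13.
The weights sum to 17/26.
So P(the ruby in chest 1 | the guide opened chest 2) = (5/26) / (17/26) = 5/17.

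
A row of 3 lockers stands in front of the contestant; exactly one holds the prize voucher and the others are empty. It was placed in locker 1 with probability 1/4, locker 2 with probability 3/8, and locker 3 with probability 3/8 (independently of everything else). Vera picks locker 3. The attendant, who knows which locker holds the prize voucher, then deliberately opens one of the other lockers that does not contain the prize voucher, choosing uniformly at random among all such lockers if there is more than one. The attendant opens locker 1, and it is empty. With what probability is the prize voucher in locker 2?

Condition on the true location of the prize voucher.
If it is in locker 1 (prior 1/4): the attendant opened locker 1, so this case is ruled out; weight (1/4)·0 = 0.
If it is in locker 2 (prior 3/8): the attendant has no choice, probability 1; weight (3/8)·1 = 3/8.
If it is in locker 3 (prior 3/8): the attendant has 2 equally likely choices, so probability 1/2; weight (3/8)·(1/2) = 3/16.
The weights sum to 9/16.
So P(the prize voucher in locker 2 | the attendant opened locker 1) = (3/8) / (9/16) = 2/3.

2/3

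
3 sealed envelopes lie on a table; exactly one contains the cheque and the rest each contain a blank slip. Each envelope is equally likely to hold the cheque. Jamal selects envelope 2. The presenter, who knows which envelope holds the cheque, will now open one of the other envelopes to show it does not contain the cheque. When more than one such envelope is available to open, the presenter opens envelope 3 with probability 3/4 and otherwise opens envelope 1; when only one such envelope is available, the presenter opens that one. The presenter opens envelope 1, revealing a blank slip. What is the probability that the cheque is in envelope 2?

1/5

Condition on the true location of the cheque.
If it is in envelope 1 (prior 1/3): the presenter opened envelope 1, so this case is ruled out; weight (1/3)·0 = 0.
If it is in envelope 2 (prior 1/3): envelope 3 is available but not opened, probability 1/4; weight (1/3)·(1/4) = 1/12.
If it is in envelope 3 (prior 1/3): only envelope 1 is available, probability 1; weight (1/3)·1 = 1/3.
The weights sum to 5/12.
So P(the cheque in envelope 2 | the presenter opened envelope 1) = (1/12) / (5/12) = 1/5.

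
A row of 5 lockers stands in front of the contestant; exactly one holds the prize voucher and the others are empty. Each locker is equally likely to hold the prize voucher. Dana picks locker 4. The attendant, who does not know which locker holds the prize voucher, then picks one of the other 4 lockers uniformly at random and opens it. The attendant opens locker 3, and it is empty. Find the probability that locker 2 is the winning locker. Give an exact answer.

1/4

Apply Bayes' rule, conditioning on where the prize voucher actually is.
If it is in any of lockers 1, 2, 4, and 5 (prior 1/5 each): the attendant picks locker 3 with probability 1/4 regardless, and it is not the prize; weight (1/5)·(1/4) = 1/20 each.
If it is in locker 3 (prior 1/5): the attendant opened locker 3, so this case is ruled out; weight (1/5)·0 = 0.
The weights sum to 1/5.
So P(the prize voucher in locker 2 | the attendant opened locker 3) = (1/20) / (1/5) = 1/4.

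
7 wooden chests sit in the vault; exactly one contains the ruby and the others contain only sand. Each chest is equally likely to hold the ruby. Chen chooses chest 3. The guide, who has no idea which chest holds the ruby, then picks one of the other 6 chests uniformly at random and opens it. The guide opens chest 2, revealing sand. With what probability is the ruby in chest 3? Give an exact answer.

1/6

Condition on the true location of the ruby.
If it is in any of chests 1, 3, 4, 5, 6, and 7 (prior 1/7 each): the guide picks chest 2 with probability 1/6 regardless, and it is not the prize; weight (1/7)·(1/6) = 1/42 each.
If it is in chest 2 (prior 1/7): the guide opened chest 2, so this case is ruled out; weight (1/7)·0 = 0.
The weights sum to 1/7.
So P(the ruby in chest 3 | the guide opened chest 2) = (1/42) / (1/7) = 1/6.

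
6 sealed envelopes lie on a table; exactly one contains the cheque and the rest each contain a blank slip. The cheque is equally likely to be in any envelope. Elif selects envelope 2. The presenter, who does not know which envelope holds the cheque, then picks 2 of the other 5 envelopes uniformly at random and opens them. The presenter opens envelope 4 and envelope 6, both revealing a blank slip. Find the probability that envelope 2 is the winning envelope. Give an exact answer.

Apply Bayes' rule, conditioning on where the cheque actually is.
If it is in any of envelopes 1, 2, 3, and 5 (prior 1/6 each): the presenter picks exactly this set with probability 1/10 regardless, and none is the prize; weight (1/6)·(1/10) = 1/60 each.
If it is in either of envelopes 4 and 6 (prior 1/6 each): that envelope was opened and seen not to hold the prize — ruled out; weight (1/6)·0 = 0 each.
The weights sum to 1/15.
So P(the cheque in envelope 2 | the presenter opened envelope 4 and envelope 6) = (1/60) / (1/15) = 1/4.

1/4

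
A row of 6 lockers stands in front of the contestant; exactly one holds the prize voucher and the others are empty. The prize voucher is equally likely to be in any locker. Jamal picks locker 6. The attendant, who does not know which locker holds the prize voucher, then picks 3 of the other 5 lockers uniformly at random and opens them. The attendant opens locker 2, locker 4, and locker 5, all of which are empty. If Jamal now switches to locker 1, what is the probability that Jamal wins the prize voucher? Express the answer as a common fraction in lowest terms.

Because the attendant chose which lockers to open without knowing where the prize voucher is, the choice is independent of the prize location. Learning that none of the 3 opened lockers holds the prize voucher simply rules out those 3 locations and leaves the remaining 3 lockers still equally likely by symmetry.
So P(the prize voucher in locker 1) = 1/3.

1/3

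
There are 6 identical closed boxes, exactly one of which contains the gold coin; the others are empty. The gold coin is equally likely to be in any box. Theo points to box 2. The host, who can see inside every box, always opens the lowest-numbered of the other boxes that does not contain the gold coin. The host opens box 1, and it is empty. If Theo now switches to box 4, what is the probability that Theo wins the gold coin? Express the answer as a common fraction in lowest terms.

1/5

Consider each possible location of the gold coin in turn.
If it is in box 1 (prior 1/6): the host opened box 1, so this case is ruled out; weight (1/6)·0 = 0.
If it is in any of boxes 2, 3, 4, 5, and 6 (prior 1/6 each): box 1 is the lowest-numbered option available, probability 1; weight (1/6)·1 = 1/6 each.
The weights sum to 5/6.
So P(the gold coin in box 4 | the host opened box 1) = (1/6) / (5/6) = 1/5.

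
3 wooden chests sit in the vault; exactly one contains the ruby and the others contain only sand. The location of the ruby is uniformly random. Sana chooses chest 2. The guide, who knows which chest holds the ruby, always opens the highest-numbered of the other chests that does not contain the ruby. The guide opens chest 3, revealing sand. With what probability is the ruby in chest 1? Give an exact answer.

Condition on the true location of the ruby.
If it is in either of chests 1 and 2 (prior 1/3 each): chest 3 is the highest-numbered option available, probability 1; weight (1/3)·1 = 1/3 each.
If it is in chest 3 (prior 1/3): the guide opened chest 3, so this case is ruled out; weight (1/3)·0 = 0.
The weights sum to 2/3.
So P(the ruby in chest 1 | the guide opened chest 3) = (1/3) / (2/3) = 1/2.

1/2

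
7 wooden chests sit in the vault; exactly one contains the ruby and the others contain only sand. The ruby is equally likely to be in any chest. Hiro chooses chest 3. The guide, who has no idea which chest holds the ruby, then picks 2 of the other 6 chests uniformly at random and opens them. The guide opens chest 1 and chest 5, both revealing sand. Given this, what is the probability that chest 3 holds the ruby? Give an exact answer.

1/5

Condition on the true location of the ruby.
If it is in either of chests 1 and 5 (prior 1/7 each): that chest was opened and seen not to hold the prize — ruled out; weight (1/7)·0 = 0 each.
If it is in any of chests 2, 3, 4, 6, and 7 (prior 1/7 each): the guide picks exactly this set with probability 1/15 regardless, and none is the prize; weight (1/7)·(1/15) = 1/105 each.
The weights sum to 1/21.
So P(the ruby in chest 3 | the guide opened chest 1 and chest 5) = (1/105) / (1/21) = 1/5.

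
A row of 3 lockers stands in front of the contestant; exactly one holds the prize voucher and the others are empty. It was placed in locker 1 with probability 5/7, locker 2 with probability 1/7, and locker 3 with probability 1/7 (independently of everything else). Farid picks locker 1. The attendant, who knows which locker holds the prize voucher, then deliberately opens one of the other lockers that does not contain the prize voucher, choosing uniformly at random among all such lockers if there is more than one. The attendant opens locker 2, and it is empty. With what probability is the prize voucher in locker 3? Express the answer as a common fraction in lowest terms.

Condition on the true location of the prize voucher.
If it is in locker 1 (prior 5/7): the attendant has 2 equally likely choices, so probability 1/2; weight (5/7)·(1/2) = 5/14.
If it is in locker 2 (prior 1/7): the attendant opened locker 2, so this case is ruled out; weight (1/7)·0 = 0.
If it is in locker 3 (prior 1/7): the attendant has no choice, probability 1; weight (1/7)·1 = 1/7.
The weights sum to 1/2.
So P(the prize voucher in locker 3 | the attendant opened locker 2) = (1/7) / (1/2) = 2/7.

2/7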